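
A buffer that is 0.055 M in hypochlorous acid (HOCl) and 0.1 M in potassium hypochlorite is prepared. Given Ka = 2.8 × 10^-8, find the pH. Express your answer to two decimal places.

pH = 7.81

pKa = −log(2.8 × 10^-8) = 7.553
pH = pKa + log([A⁻]/[HA]) = 7.553 + log(0.1/0.055)
pH = 7.553 + (+0.260) = 7.81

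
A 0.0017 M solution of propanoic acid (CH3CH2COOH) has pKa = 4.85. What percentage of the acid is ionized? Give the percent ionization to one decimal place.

8.7%

CH3CH2COOH ⇌ CH3CH2COO- + H+; let x = [H+] at equilibrium.
Ka = 10^(−4.85) = 1.41 × 10^-5
Ka = x²/(C₀ − x); solving the quadratic gives x = 1.48 × 10^-4 M.
Fraction ionized = 1.48 × 10^-4 / 0.0017 = 0.0871 → 8.7%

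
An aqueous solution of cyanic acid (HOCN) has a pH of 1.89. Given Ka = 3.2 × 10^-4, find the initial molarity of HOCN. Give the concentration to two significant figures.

C₀ = 5.3 × 10^-1 M

[H+] = 10^(-1.89) = 1.29 × 10^-2 M = x
Ka = x²/(C₀ − x) ⇒ C₀ = x + x²/Ka
C₀ = 1.29 × 10^-2 + (1.29 × 10^-2)²/(3.2 × 10^-4) = 5.33 × 10^-1 M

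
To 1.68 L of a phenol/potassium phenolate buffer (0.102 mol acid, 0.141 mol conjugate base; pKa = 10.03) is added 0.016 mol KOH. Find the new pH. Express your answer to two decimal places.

pH = 10.29

OH- converts C6H5OH to C6H5O-: C6H5OH → 0.086 mol, C6H5O- → 0.157 mol.
Henderson–Hasselbalch with mole ratio 0.157/0.086: pH = 10.03 + (+0.261)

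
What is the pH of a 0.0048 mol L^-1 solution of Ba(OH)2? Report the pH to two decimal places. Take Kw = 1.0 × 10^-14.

pH = 11.98

Ba(OH)2 is a strong base (each formula unit releases 2 OH-); [OH-] = 0.0096 M.
pOH = -log(0.0096) = 2.02
pH = 14.00 - 2.02 = 11.98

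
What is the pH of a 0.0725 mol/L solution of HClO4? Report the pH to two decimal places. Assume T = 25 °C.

pH = 1.14

HClO4 is a strong acid and dissociates completely, so [H+] = 0.0725 M.
pH = -log(0.0725) = 1.14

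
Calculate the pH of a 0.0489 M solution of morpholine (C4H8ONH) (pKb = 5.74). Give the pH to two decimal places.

C4H8ONH + H2O ⇌ C4H8ONH2+ + OH-
Kb = 10^(−5.74) = 1.82 × 10^-6
Kb = [OH-]²/(0.0489 − [OH-]) = 1.82 × 10^-6
Since Kb ≪ C₀, [OH-] ≈ √(Kb·C₀) = 2.98 × 10^-4 M.
pOH = −log(2.98 × 10^-4) = 3.53; pH = 14.00 − 3.53 = 10.47

pH = 10.47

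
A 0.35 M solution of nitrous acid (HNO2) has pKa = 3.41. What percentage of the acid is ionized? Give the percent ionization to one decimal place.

HNO2 ⇌ NO2- + H+; let x = [H+] at equilibrium.
Ka = 10^(−3.41) = 3.89 × 10^-4
x ≈ √(Ka·C₀) = √(3.89 × 10^-4 × 0.35) = 1.17 × 10^-2 M
% ionization = x/C₀ × 100% = 1.17 × 10^-2/0.35 × 100% = 3.3%

3.3%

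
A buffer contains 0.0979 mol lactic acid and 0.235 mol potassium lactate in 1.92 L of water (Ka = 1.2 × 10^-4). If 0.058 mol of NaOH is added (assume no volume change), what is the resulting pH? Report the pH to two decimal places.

pH = 4.79

After neutralization: n(CH3CH(OH)COOH) = 0.0399 mol, n(CH3CH(OH)COO-) = 0.293 mol.
pKa = −log(1.2 × 10^-4) = 3.921
Henderson–Hasselbalch with mole ratio 0.293/0.0399: pH = 3.921 + (+0.866)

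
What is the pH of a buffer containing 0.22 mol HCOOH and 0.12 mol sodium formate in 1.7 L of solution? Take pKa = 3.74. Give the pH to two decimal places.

Using pH = pKa + log([base]/[acid]) with [base]/[acid] = 0.12/0.22:
pH = 3.74 + (-0.263) = 3.48

pH = 3.48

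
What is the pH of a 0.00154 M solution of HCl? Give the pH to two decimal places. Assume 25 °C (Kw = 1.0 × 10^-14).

HCl is a strong acid and dissociates completely, so [H+] = 0.00154 M.
pH = -log(0.00154) = 2.81

pH = 2.81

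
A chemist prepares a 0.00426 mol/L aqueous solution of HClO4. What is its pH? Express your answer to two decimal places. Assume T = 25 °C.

pH = 2.37

HClO4 is a strong acid and dissociates completely, so [H+] = 0.00426 M.
pH = -log(0.00426) = 2.37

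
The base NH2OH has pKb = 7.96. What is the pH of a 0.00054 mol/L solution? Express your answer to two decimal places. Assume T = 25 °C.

NH2OH + H2O ⇌ NH3OH+ + OH-
Kb = 10^(−7.96) = 1.10 × 10^-8
From the ICE table, Kb = [OH-]²/(0.00054 − [OH-]) = 1.10 × 10^-8.
Neglecting [OH-] in the denominator: [OH-] = √(1.10 × 10^-8 × 0.00054) = 2.44 × 10^-6 M
([OH-]/C₀ = 0.45% < 5%, so the approximation holds.)
pOH = −log(2.44 × 10^-6) = 5.61; pH = 14.00 − 5.61 = 8.39

pH = 8.39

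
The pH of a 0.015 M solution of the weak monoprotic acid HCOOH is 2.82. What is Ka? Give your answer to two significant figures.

Ka = 1.7 × 10^-4

[H+] = 10^(-2.82) = 1.51 × 10^-3 M
At equilibrium [HA] = 0.015 − 1.51 × 10^-3 = 1.35 × 10^-2 M
Ka = [H+][A-]/[HA] = (1.51 × 10^-3)² / 1.35 × 10^-2 = 1.7 × 10^-4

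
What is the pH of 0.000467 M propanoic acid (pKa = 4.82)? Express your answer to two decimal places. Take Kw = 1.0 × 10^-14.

CH3CH2COOH ⇌ CH3CH2COO- + H+
Ka = 10^(−4.82) = 1.51 × 10^-5
Ka = x²/(0.000467 − x) = 1.51 × 10^-5
x is not negligible relative to C₀; solve x² + 1.51e-05·x − 7.05e-09 = 0.
x = [−1.51e-05 + √(1.51e-05² + 2.82e-08)]/2 = 7.68 × 10^-5 M
pH = −log(7.68 × 10^-5) = 4.11

pH = 4.11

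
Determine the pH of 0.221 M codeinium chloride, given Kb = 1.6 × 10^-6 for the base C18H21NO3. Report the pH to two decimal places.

C18H22NO3+ is the conjugate acid of the weak base C18H21NO3.
Ka = Kw/Kb = 1.0×10^-14 / 1.6 × 10^-6 = 6.25 × 10^-9
From the ICE table, Ka = [H+]²/(0.221 − [H+]) = 6.25 × 10^-9.
Assume [H+] ≪ 0.221: [H+] ≈ √(6.25 × 10^-9 × 0.221) = 3.72 × 10^-5 M
pH = −log(3.72 × 10^-5) = 4.43

pH = 4.43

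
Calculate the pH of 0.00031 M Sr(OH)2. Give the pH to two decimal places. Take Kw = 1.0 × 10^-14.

pH = 10.79

Sr(OH)2 is a strong base (each formula unit releases 2 OH-); [OH-] = 0.00062 M.
pOH = -log(0.00062) = 3.21
pH = 14.00 - 3.21 = 10.79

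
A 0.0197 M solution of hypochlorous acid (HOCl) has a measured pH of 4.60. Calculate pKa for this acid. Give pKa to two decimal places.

pKa = 7.49

[H+] = 10^(-4.60) = 2.51 × 10^-5 M
At equilibrium [HA] = 0.0197 − 2.51 × 10^-5 = 1.97 × 10^-2 M
Ka = [H+][A-]/[HA] = (2.51 × 10^-5)² / 1.97 × 10^-2 = 3.20 × 10^-8
pKa = -log(3.20 × 10^-8) = 7.49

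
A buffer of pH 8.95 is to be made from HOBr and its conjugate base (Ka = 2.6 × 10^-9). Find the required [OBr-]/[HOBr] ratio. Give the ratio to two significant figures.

ratio = 2.3

pKa = -log(2.6 × 10^-9) = 8.585
pH = pKa + log(r) ⇒ log(r) = 8.95 − 8.585 = +0.365
r = [OBr-]/[HOBr] = 10^(+0.365) = 2.32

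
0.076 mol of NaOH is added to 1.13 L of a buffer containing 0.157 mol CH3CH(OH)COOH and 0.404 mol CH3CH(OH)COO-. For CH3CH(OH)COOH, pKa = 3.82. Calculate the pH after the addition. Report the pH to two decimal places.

OH- converts CH3CH(OH)COOH to CH3CH(OH)COO-: CH3CH(OH)COOH → 0.081 mol, CH3CH(OH)COO- → 0.48 mol.
pH = pKa + log([A⁻]/[HA]) = 3.82 + log(0.48/0.081) = 3.82 +0.773

pH = 4.59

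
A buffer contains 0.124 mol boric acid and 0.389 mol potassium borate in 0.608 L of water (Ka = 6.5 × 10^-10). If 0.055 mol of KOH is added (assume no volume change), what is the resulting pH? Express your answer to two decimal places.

After neutralization: n(B(OH)3) = 0.069 mol, n(B(OH)4-) = 0.444 mol.
pKa = −log(6.5 × 10^-10) = 9.187
pH = pKa + log(n_B(OH)4-/n_B(OH)3) = 9.187 + log(0.444/0.069) = 9.187 + (+0.809)

pH = 10.00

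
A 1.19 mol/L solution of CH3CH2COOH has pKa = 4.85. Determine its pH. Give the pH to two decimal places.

pH = 2.39

CH3CH2COOH ⇌ CH3CH2COO- + H+
Ka = 10^(−4.85) = 1.41 × 10^-5
Ka = [H+]²/(1.19 − [H+]) = 1.41 × 10^-5
Neglecting [H+] in the denominator: [H+] = √(1.41 × 10^-5 × 1.19) = 4.10 × 10^-3 M
([H+]/C₀ = 0.34% < 5%, so the approximation holds.)
pH = −log(4.10 × 10^-3) = 2.39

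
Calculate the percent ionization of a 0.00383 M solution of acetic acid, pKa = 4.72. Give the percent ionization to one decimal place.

CH3COOH ⇌ CH3COO- + H+; let x = [H+] at equilibrium.
Ka = 10^(−4.72) = 1.91 × 10^-5
Solve x² + 1.91e-05x − 7.32e-08 = 0 → x = 2.61 × 10^-4 M
Fraction ionized = 2.61 × 10^-4 / 0.00383 = 0.0681 → 6.8%

6.8%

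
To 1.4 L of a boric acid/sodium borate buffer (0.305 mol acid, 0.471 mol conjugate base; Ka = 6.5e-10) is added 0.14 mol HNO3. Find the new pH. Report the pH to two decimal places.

pH = 9.06

After neutralization: n(B(OH)3) = 0.445 mol, n(B(OH)4-) = 0.331 mol.
pKa = −log(6.5 × 10^-10) = 9.187
pH = pKa + log([A⁻]/[HA]) = 9.187 + log(0.331/0.445) = 9.187 -0.129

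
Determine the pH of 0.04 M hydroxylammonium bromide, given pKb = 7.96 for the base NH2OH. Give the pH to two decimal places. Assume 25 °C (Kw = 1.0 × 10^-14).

pH = 3.72

NH3OH+ is the conjugate acid of the weak base NH2OH.
Kb = 10^(−7.96) = 1.10 × 10^-8
Ka = Kw/Kb = 1.0×10^-14 / 1.10 × 10^-8 = 9.09 × 10^-7
Ka = x²/(0.04 − x) = 9.09 × 10^-7
Assume x ≪ 0.04: x ≈ √(9.09 × 10^-7 × 0.04) = 1.91 × 10^-4 M
(x/C₀ = 0.48% < 5%, so the approximation holds.)
pH = −log[H+] = −log(1.91 × 10^-4) = 3.72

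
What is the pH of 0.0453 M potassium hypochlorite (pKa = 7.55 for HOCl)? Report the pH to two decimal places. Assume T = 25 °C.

OCl- is the conjugate base of the weak acid HOCl.
Ka = 10^(−7.55) = 2.82 × 10^-8
Kb = Kw/Ka = 1.0×10^-14 / 2.82 × 10^-8 = 3.55 × 10^-7
Kb = [OH-]²/(0.0453 − [OH-]) = 3.55 × 10^-7
Since Kb ≪ C₀, [OH-] ≈ √(Kb·C₀) = 1.27 × 10^-4 M.
pOH = −log(1.27 × 10^-4) = 3.90; pH = 14.00 − 3.90 = 10.10

pH = 10.10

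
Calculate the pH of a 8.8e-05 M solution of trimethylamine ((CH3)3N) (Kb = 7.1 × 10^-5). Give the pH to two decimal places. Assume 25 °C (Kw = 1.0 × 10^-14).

(CH3)3N + H2O ⇌ (CH3)3NH+ + OH-
Let x = [OH-] at equilibrium. Kb = x²/(8.8e-05 − x).
The 5% rule fails; solving x² + Kb·x − Kb·C₀ = 0 exactly:
x = (−Kb + √(Kb² + 4·Kb·C₀))/2 = 5.12 × 10^-5 M
pOH = 4.29, so pH = 14.00 − pOH = 9.71

pH = 9.71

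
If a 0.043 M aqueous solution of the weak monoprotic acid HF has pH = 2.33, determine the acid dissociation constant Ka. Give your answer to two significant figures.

[H+] = 10^(-2.33) = 4.68 × 10^-3 M
At equilibrium [HA] = 0.043 − 4.68 × 10^-3 = 3.83 × 10^-2 M
Ka = [H+][A-]/[HA] = (4.68 × 10^-3)² / 3.83 × 10^-2 = 5.7 × 10^-4

Ka = 5.7 × 10^-4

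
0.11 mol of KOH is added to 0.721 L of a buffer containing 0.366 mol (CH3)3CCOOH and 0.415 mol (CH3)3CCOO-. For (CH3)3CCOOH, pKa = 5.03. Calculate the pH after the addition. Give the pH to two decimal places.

pH = 5.34

OH- converts (CH3)3CCOOH to (CH3)3CCOO-: (CH3)3CCOOH → 0.256 mol, (CH3)3CCOO- → 0.525 mol.
Henderson–Hasselbalch with mole ratio 0.525/0.256: pH = 5.03 + (+0.312)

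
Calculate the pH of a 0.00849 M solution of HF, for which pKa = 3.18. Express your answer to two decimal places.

pH = 2.69

HF ⇌ F- + H+
Ka = 10^(−3.18) = 6.61 × 10^-4
From the ICE table, Ka = [H+]²/(0.00849 − [H+]) = 6.61 × 10^-4.
[H+] is not negligible relative to C₀; solve [H+]² + 0.000661·[H+] − 5.61e-06 = 0.
[H+] = [−0.000661 + √(0.000661² + 2.24e-05)]/2 = 2.06 × 10^-3 M
pH = −log[H+] = −log(2.06 × 10^-3) = 2.69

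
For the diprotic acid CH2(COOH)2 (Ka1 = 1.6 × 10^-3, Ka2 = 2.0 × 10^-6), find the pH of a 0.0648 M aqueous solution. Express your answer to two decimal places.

Ka1 ≫ Ka2, so treat the first dissociation as the only significant source of H+.
Ka1 = x²/(0.0648 − x) = 1.6 × 10^-3
Solving the quadratic: x = (−Ka1 + √(Ka1² + 4·Ka1·C₀))/2 = 9.41 × 10^-3 M
pH = −log(9.41 × 10^-3) = 2.03

pH = 2.03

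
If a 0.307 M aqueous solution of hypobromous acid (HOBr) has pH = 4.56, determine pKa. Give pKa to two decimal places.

pKa = 8.61

[H+] = 10^(-4.56) = 2.75 × 10^-5 M
At equilibrium [HA] = 0.307 − 2.75 × 10^-5 = 3.07 × 10^-1 M
Ka = [H+][A-]/[HA] = (2.75 × 10^-5)² / 3.07 × 10^-1 = 2.46 × 10^-9
pKa = -log(2.46 × 10^-9) = 8.61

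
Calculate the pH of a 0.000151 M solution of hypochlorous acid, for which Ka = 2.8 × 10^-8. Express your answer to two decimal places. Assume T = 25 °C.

HOCl ⇌ OCl- + H+
Ka = [H+]²/(0.000151 − [H+]) = 2.8 × 10^-8
Assume [H+] ≪ 0.000151: [H+] ≈ √(2.8 × 10^-8 × 0.000151) = 2.06 × 10^-6 M
([H+]/C₀ = 1.4% < 5%, so the approximation holds.)
pH = −log[H+] = −log(2.06 × 10^-6) = 5.69

pH = 5.69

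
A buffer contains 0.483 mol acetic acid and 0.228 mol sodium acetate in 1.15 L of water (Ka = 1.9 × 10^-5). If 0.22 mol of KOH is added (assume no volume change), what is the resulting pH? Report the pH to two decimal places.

pH = 4.95

After neutralization: n(CH3COOH) = 0.263 mol, n(CH3COO-) = 0.448 mol.
pKa = −log(1.9 × 10^-5) = 4.721
pH = pKa + log([A⁻]/[HA]) = 4.721 + log(0.448/0.263) = 4.721 +0.231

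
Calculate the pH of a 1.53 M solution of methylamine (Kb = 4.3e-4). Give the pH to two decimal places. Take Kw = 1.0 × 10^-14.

pH = 12.41

CH3NH2 + H2O ⇌ CH3NH3+ + OH-
From the ICE table, Kb = [OH-]²/(1.53 − [OH-]) = 4.3 × 10^-4.
Assume [OH-] ≪ 1.53: [OH-] ≈ √(4.3 × 10^-4 × 1.53) = 2.56 × 10^-2 M
([OH-]/C₀ = 1.7% < 5%, so the approximation holds.)
pOH = 1.59, so pH = 14.00 − pOH = 12.41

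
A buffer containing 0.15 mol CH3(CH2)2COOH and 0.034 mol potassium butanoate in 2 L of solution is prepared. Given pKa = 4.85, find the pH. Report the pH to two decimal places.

pH = 4.21

pH = pKa + log([A⁻]/[HA]) = 4.85 + log(0.034/0.15)
pH = 4.85 + (-0.645) = 4.21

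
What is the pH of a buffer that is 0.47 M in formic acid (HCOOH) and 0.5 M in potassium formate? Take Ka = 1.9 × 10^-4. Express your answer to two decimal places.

pH = 3.75

pKa = −log(1.9 × 10^-4) = 3.721
Henderson–Hasselbalch: pH = pKa + log([HCOO-]/[HCOOH]) = 3.721 + log(0.5/0.47)
pH = 3.721 + (+0.027) = 3.75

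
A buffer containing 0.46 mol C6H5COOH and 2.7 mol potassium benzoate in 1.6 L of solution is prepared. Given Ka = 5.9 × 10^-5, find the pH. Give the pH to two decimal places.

pH = 5.00

pKa = −log(5.9 × 10^-5) = 4.229
pH = pKa + log([A⁻]/[HA]) = 4.229 + log(2.7/0.46)
pH = 4.229 + (+0.769) = 5.00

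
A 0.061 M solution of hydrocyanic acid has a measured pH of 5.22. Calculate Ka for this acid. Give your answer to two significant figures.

[H+] = 10^(-5.22) = 6.03 × 10^-6 M
At equilibrium [HA] = 0.061 − 6.03 × 10^-6 = 6.10 × 10^-2 M
Ka = [H+][A-]/[HA] = (6.03 × 10^-6)² / 6.10 × 10^-2 = 6.0 × 10^-10

Ka = 6.0 × 10^-10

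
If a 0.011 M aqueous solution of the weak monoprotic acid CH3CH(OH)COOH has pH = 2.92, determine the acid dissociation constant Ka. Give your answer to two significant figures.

[H+] = 10^(-2.92) = 1.20 × 10^-3 M
At equilibrium [HA] = 0.011 − 1.20 × 10^-3 = 9.80 × 10^-3 M
Ka = [H+][A-]/[HA] = (1.20 × 10^-3)² / 9.80 × 10^-3 = 1.5 × 10^-4

Ka = 1.5 × 10^-4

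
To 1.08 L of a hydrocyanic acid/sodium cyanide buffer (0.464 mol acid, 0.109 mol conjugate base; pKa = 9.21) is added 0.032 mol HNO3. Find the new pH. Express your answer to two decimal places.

pH = 8.40

Added H+ converts CN- to HCN: HCN → 0.496 mol, CN- → 0.077 mol.
pH = pKa + log(n_CN-/n_HCN) = 9.21 + log(0.077/0.496) = 9.21 + (-0.809)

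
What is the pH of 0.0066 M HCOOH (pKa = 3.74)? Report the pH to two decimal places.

HCOOH ⇌ HCOO- + H+
Ka = 10^(−3.74) = 1.82 × 10^-4
From the ICE table, Ka = [H+]²/(0.0066 − [H+]) = 1.82 × 10^-4.
[H+] is not negligible relative to C₀; solve [H+]² + 0.000182·[H+] − 1.2e-06 = 0.
[H+] = (−Ka + √(Ka² + 4·Ka·C₀))/2 = 1.01 × 10^-3 M
pH = −log[H+] = −log(1.01 × 10^-3) = 3.00

pH = 3.00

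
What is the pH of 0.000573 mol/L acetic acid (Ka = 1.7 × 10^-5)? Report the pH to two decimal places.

CH3COOH ⇌ CH3COO- + H+
From the ICE table, Ka = x²/(0.000573 − x) = 1.7 × 10^-5.
The 5% rule fails; solving x² + Ka·x − Ka·C₀ = 0 exactly:
x = (−Ka + √(Ka² + 4·Ka·C₀))/2 = 9.06 × 10^-5 M
pH = −log[H+] = −log(9.06 × 10^-5) = 4.04

pH = 4.04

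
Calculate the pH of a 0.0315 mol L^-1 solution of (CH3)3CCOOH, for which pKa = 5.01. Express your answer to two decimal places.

pH = 3.26

(CH3)3CCOOH ⇌ (CH3)3CCOO- + H+
Ka = 10^(−5.01) = 9.77 × 10^-6
From the ICE table, Ka = x²/(0.0315 − x) = 9.77 × 10^-6.
Assume x ≪ 0.0315: x ≈ √(9.77 × 10^-6 × 0.0315) = 5.55 × 10^-4 M
(x/C₀ = 1.8% < 5%, so the approximation holds.)
pH = −log[H+] = −log(5.55 × 10^-4) = 3.26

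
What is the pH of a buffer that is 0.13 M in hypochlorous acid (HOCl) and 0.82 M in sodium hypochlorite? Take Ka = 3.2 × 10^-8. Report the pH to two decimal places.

pH = 8.29

pKa = −log(3.2 × 10^-8) = 7.495
Using pH = pKa + log([base]/[acid]) with [base]/[acid] = 0.82/0.13:
pH = 7.495 + (+0.800) = 8.29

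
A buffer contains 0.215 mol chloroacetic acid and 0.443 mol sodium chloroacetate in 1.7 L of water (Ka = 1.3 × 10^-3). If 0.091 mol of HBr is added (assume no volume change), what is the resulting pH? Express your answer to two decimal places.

pH = 2.95

Added H+ converts ClCH2COO- to ClCH2COOH: ClCH2COOH → 0.306 mol, ClCH2COO- → 0.352 mol.
pKa = −log(1.3 × 10^-3) = 2.886
Henderson–Hasselbalch with mole ratio 0.352/0.306: pH = 2.886 + (+0.061)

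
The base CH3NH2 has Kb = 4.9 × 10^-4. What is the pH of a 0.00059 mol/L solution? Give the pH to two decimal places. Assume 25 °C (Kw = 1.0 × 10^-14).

CH3NH2 + H2O ⇌ CH3NH3+ + OH-
Kb = [OH-]²/(0.00059 − [OH-]) = 4.9 × 10^-4
Here C₀/Kb ≈ 1.2, so the small-[OH-] approximation fails. Use the quadratic:
[OH-] = (−Kb + √(Kb² + 4·Kb·C₀))/2 = 3.46 × 10^-4 M
pOH = −log(3.46 × 10^-4) = 3.46; pH = 14.00 − 3.46 = 10.54

pH = 10.54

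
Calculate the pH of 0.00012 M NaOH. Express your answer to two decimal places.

pH = 10.08

NaOH is a strong base; [OH-] = 0.00012 M.
pOH = -log(0.00012) = 3.92
pH = 14.00 - 3.92 = 10.08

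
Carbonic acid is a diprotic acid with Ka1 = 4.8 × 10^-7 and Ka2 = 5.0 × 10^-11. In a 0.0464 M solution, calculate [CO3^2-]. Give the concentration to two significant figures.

5.0 × 10^-11 M

First ionization gives [H+] ≈ [HCO3-] = 1.49 × 10^-4 M.
Second step: Ka2 = [H+][CO3^2-]/[HCO3-] ≈ [CO3^2-] (since [H+] ≈ [HCO3-]).
So [CO3^2-] ≈ Ka2.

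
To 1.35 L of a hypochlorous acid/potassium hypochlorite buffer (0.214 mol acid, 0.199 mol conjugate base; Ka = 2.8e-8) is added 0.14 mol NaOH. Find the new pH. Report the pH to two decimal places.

After neutralization: n(HOCl) = 0.074 mol, n(OCl-) = 0.339 mol.
pKa = −log(2.8 × 10^-8) = 7.553
pH = pKa + log(n_OCl-/n_HOCl) = 7.553 + log(0.339/0.074) = 7.553 + (+0.661)

pH = 8.21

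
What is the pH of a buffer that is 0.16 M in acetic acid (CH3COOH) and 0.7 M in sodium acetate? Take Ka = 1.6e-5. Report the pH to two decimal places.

pKa = −log(1.6 × 10^-5) = 4.796
Henderson–Hasselbalch: pH = pKa + log([CH3COO-]/[CH3COOH]) = 4.796 + log(0.7/0.16)
pH = 4.796 + (+0.641) = 5.44

pH = 5.44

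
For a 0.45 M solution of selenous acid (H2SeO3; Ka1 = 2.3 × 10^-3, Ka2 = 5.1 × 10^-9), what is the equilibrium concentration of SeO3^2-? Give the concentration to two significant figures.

First ionization gives [H+] ≈ [HSeO3-] = 3.10 × 10^-2 M.
Second step: Ka2 = [H+][SeO3^2-]/[HSeO3-] ≈ [SeO3^2-] (since [H+] ≈ [HSeO3-]).
So [SeO3^2-] ≈ Ka2.

5.1 × 10^-9 M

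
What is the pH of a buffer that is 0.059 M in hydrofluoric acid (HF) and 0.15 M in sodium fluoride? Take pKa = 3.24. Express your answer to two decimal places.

pH = 3.65

pH = pKa + log([A⁻]/[HA]) = 3.24 + log(0.15/0.059)
pH = 3.24 + (+0.405) = 3.65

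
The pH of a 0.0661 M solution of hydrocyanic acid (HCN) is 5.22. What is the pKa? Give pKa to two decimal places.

pKa = 9.26

[H+] = 10^(-5.22) = 6.03 × 10^-6 M
At equilibrium [HA] = 0.0661 − 6.03 × 10^-6 = 6.61 × 10^-2 M
Ka = [H+][A-]/[HA] = (6.03 × 10^-6)² / 6.61 × 10^-2 = 5.50 × 10^-10
pKa = -log(5.50 × 10^-10) = 9.26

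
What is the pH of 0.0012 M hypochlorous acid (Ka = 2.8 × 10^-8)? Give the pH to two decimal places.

HOCl ⇌ OCl- + H+
From the ICE table, Ka = [H+]²/(0.0012 − [H+]) = 2.8 × 10^-8.
Neglecting [H+] in the denominator: [H+] = √(2.8 × 10^-8 × 0.0012) = 5.80 × 10^-6 M
pH = −log(5.80 × 10^-6) = 5.24

pH = 5.24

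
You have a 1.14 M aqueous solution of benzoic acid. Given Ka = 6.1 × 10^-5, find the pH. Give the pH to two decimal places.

C6H5COOH ⇌ C6H5COO- + H+
Ka = [H+]²/(1.14 − [H+]) = 6.1 × 10^-5
Neglecting [H+] in the denominator: [H+] = √(6.1 × 10^-5 × 1.14) = 8.34 × 10^-3 M
([H+]/C₀ = 0.73% < 5%, so the approximation holds.)
pH = −log(8.34 × 10^-3) = 2.08

pH = 2.08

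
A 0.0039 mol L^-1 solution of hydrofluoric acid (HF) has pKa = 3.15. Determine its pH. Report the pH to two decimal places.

HF ⇌ F- + H+
Ka = 10^(−3.15) = 7.08 × 10^-4
From the ICE table, Ka = [H+]²/(0.0039 − [H+]) = 7.08 × 10^-4.
[H+] is not negligible relative to C₀; solve [H+]² + 0.000708·[H+] − 2.76e-06 = 0.
[H+] = [−0.000708 + √(0.000708² + 1.1e-05)]/2 = 1.34 × 10^-3 M
pH = −log[H+] = −log(1.34 × 10^-3) = 2.87

pH = 2.87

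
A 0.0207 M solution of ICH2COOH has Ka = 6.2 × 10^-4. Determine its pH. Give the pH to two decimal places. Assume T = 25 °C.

pH = 2.48

ICH2COOH ⇌ ICH2COO- + H+
Let x = [H+] at equilibrium. Ka = x²/(0.0207 − x).
x is not negligible relative to C₀; solve x² + 0.00062·x − 1.28e-05 = 0.
x = (−Ka + √(Ka² + 4·Ka·C₀))/2 = 3.29 × 10^-3 M
pH = −log(3.29 × 10^-3) = 2.48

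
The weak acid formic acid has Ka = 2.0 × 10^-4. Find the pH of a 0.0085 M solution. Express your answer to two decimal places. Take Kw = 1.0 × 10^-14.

pH = 2.92

HCOOH ⇌ HCOO- + H+
Ka = [H+]²/(0.0085 − [H+]) = 2.0 × 10^-4
[H+] is not negligible relative to C₀; solve [H+]² + 0.0002·[H+] − 1.7e-06 = 0.
[H+] = [−0.0002 + √(0.0002² + 6.8e-06)]/2 = 1.21 × 10^-3 M
pH = −log(1.21 × 10^-3) = 2.92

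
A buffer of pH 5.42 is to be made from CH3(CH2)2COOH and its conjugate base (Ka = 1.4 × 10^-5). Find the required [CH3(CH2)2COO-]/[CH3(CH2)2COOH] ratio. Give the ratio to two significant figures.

pKa = -log(1.4 × 10^-5) = 4.854
pH = pKa + log(r) ⇒ log(r) = 5.42 − 4.854 = +0.566
r = [CH3(CH2)2COO-]/[CH3(CH2)2COOH] = 10^(+0.566) = 3.68

ratio = 3.7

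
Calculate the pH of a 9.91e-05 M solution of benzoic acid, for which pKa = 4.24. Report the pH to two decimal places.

C6H5COOH ⇌ C6H5COO- + H+
Ka = 10^(−4.24) = 5.75 × 10^-5
Ka = x²/(9.91e-05 − x) = 5.75 × 10^-5
Here C₀/Ka ≈ 1.72, so the small-x approximation fails. Use the quadratic:
x = (−Ka + √(Ka² + 4·Ka·C₀))/2 = 5.20 × 10^-5 M
pH = −log(5.20 × 10^-5) = 4.28

pH = 4.28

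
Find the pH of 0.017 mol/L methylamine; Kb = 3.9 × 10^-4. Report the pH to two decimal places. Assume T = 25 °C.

pH = 11.38

CH3NH2 + H2O ⇌ CH3NH3+ + OH-
Let x = [OH-] at equilibrium. Kb = x²/(0.017 − x).
The 5% rule fails; solving x² + Kb·x − Kb·C₀ = 0 exactly:
x = [−0.00039 + √(0.00039² + 2.65e-05)]/2 = 2.39 × 10^-3 M
pOH = 2.62, so pH = 14.00 − pOH = 11.38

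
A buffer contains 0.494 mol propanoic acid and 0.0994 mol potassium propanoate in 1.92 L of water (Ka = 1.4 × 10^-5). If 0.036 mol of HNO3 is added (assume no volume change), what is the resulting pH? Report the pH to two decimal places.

Added H+ converts CH3CH2COO- to CH3CH2COOH: CH3CH2COOH → 0.53 mol, CH3CH2COO- → 0.0634 mol.
pKa = −log(1.4 × 10^-5) = 4.854
pH = pKa + log(n_CH3CH2COO-/n_CH3CH2COOH) = 4.854 + log(0.0634/0.53) = 4.854 + (-0.922)

pH = 3.93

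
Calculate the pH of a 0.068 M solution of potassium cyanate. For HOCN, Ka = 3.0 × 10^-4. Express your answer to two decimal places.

OCN- is the conjugate base of the weak acid HOCN.
Kb = Kw/Ka = 1.0×10^-14 / 3.0 × 10^-4 = 3.33 × 10^-11
From the ICE table, Kb = x²/(0.068 − x) = 3.33 × 10^-11.
Since Kb ≪ C₀, x ≈ √(Kb·C₀) = 1.50 × 10^-6 M.
pOH = −log(1.50 × 10^-6) = 5.82; pH = 14.00 − 5.82 = 8.18

pH = 8.18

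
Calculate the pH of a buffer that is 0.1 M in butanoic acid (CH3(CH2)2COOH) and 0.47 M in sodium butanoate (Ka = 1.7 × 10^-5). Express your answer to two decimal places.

pKa = −log(1.7 × 10^-5) = 4.770
pH = pKa + log([A⁻]/[HA]) = 4.770 + log(0.47/0.1)
pH = 4.770 + (+0.672) = 5.44

pH = 5.44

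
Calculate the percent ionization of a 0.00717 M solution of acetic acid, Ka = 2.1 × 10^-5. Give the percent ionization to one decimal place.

CH3COOH ⇌ CH3COO- + H+; let x = [H+] at equilibrium.
Solve x² + 2.1e-05x − 1.51e-07 = 0 → x = 3.78 × 10^-4 M
% ionization = x/C₀ × 100% = 3.78 × 10^-4/0.00717 × 100% = 5.3%

5.3%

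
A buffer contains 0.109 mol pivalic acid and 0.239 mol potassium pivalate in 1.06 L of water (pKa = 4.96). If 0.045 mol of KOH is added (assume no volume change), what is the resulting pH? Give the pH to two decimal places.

pH = 5.61

After neutralization: n((CH3)3CCOOH) = 0.064 mol, n((CH3)3CCOO-) = 0.284 mol.
pH = pKa + log(n_(CH3)3CCOO-/n_(CH3)3CCOOH) = 4.96 + log(0.284/0.064) = 4.96 + (+0.647)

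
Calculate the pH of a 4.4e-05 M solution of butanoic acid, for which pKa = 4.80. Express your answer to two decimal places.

CH3(CH2)2COOH ⇌ CH3(CH2)2COO- + H+
Ka = 10^(−4.80) = 1.58 × 10^-5
From the ICE table, Ka = [H+]²/(4.4e-05 − [H+]) = 1.58 × 10^-5.
The 5% rule fails; solving [H+]² + Ka·[H+] − Ka·C₀ = 0 exactly:
[H+] = [−1.58e-05 + √(1.58e-05² + 2.78e-09)]/2 = 1.96 × 10^-5 M
pH = −log[H+] = −log(1.96 × 10^-5) = 4.71

pH = 4.71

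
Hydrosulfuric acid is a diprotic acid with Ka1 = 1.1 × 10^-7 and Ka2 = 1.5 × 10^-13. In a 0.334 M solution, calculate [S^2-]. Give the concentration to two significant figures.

1.5 × 10^-13 M

First ionization gives [H+] ≈ [HS-] = 1.92 × 10^-4 M.
Second step: Ka2 = [H+][S^2-]/[HS-] ≈ [S^2-] (since [H+] ≈ [HS-]).
So [S^2-] ≈ Ka2.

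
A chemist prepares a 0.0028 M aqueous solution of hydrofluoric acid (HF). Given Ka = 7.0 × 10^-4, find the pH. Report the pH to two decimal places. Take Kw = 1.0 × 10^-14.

HF ⇌ F- + H+
Ka = [H+]²/(0.0028 − [H+]) = 7.0 × 10^-4
Here C₀/Ka ≈ 4, so the small-[H+] approximation fails. Use the quadratic:
[H+] = (−Ka + √(Ka² + 4·Ka·C₀))/2 = 1.09 × 10^-3 M
pH = −log(1.09 × 10^-3) = 2.96

pH = 2.96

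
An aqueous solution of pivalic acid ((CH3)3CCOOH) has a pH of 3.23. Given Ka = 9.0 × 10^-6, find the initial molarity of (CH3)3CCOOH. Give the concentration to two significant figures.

C₀ = 3.9 × 10^-2 M

[H+] = 10^(-3.23) = 5.89 × 10^-4 M = x
Ka = x²/(C₀ − x) ⇒ C₀ = x + x²/Ka
C₀ = 5.89 × 10^-4 + (5.89 × 10^-4)²/(9.0 × 10^-6) = 3.91 × 10^-2 M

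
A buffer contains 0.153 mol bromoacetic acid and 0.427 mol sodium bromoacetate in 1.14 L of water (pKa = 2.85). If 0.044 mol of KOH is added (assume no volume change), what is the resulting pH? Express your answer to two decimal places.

pH = 3.49

OH- converts BrCH2COOH to BrCH2COO-: BrCH2COOH → 0.109 mol, BrCH2COO- → 0.471 mol.
pH = pKa + log(n_BrCH2COO-/n_BrCH2COOH) = 2.85 + log(0.471/0.109) = 2.85 + (+0.636)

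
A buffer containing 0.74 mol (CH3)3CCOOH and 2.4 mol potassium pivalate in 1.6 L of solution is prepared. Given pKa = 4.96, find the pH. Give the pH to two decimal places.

pH = pKa + log([A⁻]/[HA]) = 4.96 + log(2.4/0.74)
pH = 4.96 + (+0.511) = 5.47

pH = 5.47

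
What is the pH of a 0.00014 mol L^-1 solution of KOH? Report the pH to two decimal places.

pH = 10.15

KOH is a strong base; [OH-] = 0.00014 M.
pOH = -log(0.00014) = 3.85
pH = 14.00 - 3.85 = 10.15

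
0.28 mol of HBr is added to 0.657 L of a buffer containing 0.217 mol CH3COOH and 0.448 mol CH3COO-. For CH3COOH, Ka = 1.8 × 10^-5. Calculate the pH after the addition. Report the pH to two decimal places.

pH = 4.27

Added H+ converts CH3COO- to CH3COOH: CH3COOH → 0.497 mol, CH3COO- → 0.168 mol.
pKa = −log(1.8 × 10^-5) = 4.745
Henderson–Hasselbalch with mole ratio 0.168/0.497: pH = 4.745 + (-0.471)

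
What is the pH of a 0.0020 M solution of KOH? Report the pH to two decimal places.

pH = 11.30

KOH is a strong base; [OH-] = 0.002 M.
pOH = -log(0.002) = 2.70
pH = 14.00 - 2.70 = 11.30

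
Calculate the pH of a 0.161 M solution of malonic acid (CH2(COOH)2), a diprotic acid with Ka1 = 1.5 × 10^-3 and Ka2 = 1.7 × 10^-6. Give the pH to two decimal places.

Since Ka1 ≫ Ka2, the first ionization dominates [H+].
Ka1 = x²/(0.161 − x) = 1.5 × 10^-3
Solving the quadratic: x = (−Ka1 + √(Ka1² + 4·Ka1·C₀))/2 = 1.48 × 10^-2 M
pH = −log(1.48 × 10^-2) = 1.83

pH = 1.83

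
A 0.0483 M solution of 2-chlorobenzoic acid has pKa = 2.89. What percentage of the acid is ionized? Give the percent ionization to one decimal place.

ClC6H4COOH ⇌ ClC6H4COO- + H+; let x = [H+] at equilibrium.
Ka = 10^(−2.89) = 1.29 × 10^-3
Solve x² + 0.00129x − 6.23e-05 = 0 → x = 7.27 × 10^-3 M
Fraction ionized = 7.27 × 10^-3 / 0.0483 = 0.1505 → 15.1%

15.1%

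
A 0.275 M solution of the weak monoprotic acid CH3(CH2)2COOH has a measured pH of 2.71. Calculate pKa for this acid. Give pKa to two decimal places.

[H+] = 10^(-2.71) = 1.95 × 10^-3 M
At equilibrium [HA] = 0.275 − 1.95 × 10^-3 = 2.73 × 10^-1 M
Ka = [H+][A-]/[HA] = (1.95 × 10^-3)² / 2.73 × 10^-1 = 1.39 × 10^-5
pKa = -log(1.39 × 10^-5) = 4.86

pKa = 4.86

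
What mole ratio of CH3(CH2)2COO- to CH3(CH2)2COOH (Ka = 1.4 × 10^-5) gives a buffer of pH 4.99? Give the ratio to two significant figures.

pKa = -log(1.4 × 10^-5) = 4.854
pH = pKa + log(r) ⇒ log(r) = 4.99 − 4.854 = +0.136
r = [CH3(CH2)2COO-]/[CH3(CH2)2COOH] = 10^(+0.136) = 1.37

ratio = 1.4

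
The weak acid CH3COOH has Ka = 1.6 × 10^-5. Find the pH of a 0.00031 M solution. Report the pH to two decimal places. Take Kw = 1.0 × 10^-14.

pH = 4.20

CH3COOH ⇌ CH3COO- + H+
Ka = [H+]²/(0.00031 − [H+]) = 1.6 × 10^-5
The 5% rule fails; solving [H+]² + Ka·[H+] − Ka·C₀ = 0 exactly:
[H+] = [−1.6e-05 + √(1.6e-05² + 1.98e-08)]/2 = 6.29 × 10^-5 M
pH = −log(6.29 × 10^-5) = 4.20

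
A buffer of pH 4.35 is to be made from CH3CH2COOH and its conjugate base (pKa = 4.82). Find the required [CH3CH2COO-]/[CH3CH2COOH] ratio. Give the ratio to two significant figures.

ratio = 0.34

pH = pKa + log(r) ⇒ log(r) = 4.35 − 4.82 = -0.47
r = [CH3CH2COO-]/[CH3CH2COOH] = 10^(-0.47) = 0.339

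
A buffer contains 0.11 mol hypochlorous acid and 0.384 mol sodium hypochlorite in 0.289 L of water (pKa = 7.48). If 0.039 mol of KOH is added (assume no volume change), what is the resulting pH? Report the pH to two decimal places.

pH = 8.26

After neutralization: n(HOCl) = 0.071 mol, n(OCl-) = 0.423 mol.
pH = pKa + log(n_OCl-/n_HOCl) = 7.48 + log(0.423/0.071) = 7.48 + (+0.775)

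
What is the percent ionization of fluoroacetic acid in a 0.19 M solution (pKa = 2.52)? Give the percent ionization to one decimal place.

FCH2COOH ⇌ FCH2COO- + H+; let x = [H+] at equilibrium.
Ka = 10^(−2.52) = 3.02 × 10^-3
Solve x² + 0.00302x − 0.000574 = 0 → x = 2.25 × 10^-2 M
Fraction ionized = 2.25 × 10^-2 / 0.19 = 0.1184 → 11.8%

11.8%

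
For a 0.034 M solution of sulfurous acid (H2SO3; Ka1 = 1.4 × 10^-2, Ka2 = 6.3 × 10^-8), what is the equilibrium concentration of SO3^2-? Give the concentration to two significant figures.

First ionization gives [H+] ≈ [HSO3-] = 1.59 × 10^-2 M.
Second step: Ka2 = [H+][SO3^2-]/[HSO3-] ≈ [SO3^2-] (since [H+] ≈ [HSO3-]).
So [SO3^2-] ≈ Ka2.

6.3 × 10^-8 M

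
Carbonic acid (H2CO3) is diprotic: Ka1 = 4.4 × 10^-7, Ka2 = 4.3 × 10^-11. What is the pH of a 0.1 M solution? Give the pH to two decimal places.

Since Ka1 ≫ Ka2, the first ionization dominates [H+].
Ka1 = x²/(0.1 − x) = 4.4 × 10^-7
x ≈ √(4.4 × 10^-7 × 0.1) = 2.10 × 10^-4 M
pH = −log(2.10 × 10^-4) = 3.68

pH = 3.68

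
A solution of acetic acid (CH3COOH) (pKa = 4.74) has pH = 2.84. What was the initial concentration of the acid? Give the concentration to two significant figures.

[H+] = 10^(-2.84) = 1.45 × 10^-3 M = x
Ka = 10^(−4.74) = 1.82 × 10^-5
Ka = x²/(C₀ − x) ⇒ C₀ = x + x²/Ka
C₀ = 1.45 × 10^-3 + (1.45 × 10^-3)²/(1.82 × 10^-5) = 1.17 × 10^-1 M

C₀ = 1.2 × 10^-1 M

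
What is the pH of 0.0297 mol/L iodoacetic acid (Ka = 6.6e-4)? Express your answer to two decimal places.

pH = 2.39

ICH2COOH ⇌ ICH2COO- + H+
Ka = [H+]²/(0.0297 − [H+]) = 6.6 × 10^-4
The 5% rule fails; solving [H+]² + Ka·[H+] − Ka·C₀ = 0 exactly:
[H+] = (−Ka + √(Ka² + 4·Ka·C₀))/2 = 4.11 × 10^-3 M
pH = −log[H+] = −log(4.11 × 10^-3) = 2.39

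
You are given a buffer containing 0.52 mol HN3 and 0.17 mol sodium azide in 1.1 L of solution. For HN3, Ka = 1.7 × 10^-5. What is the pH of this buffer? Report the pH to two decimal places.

pKa = −log(1.7 × 10^-5) = 4.770
pH = pKa + log([A⁻]/[HA]) = 4.770 + log(0.17/0.52)
pH = 4.770 + (-0.486) = 4.28

pH = 4.28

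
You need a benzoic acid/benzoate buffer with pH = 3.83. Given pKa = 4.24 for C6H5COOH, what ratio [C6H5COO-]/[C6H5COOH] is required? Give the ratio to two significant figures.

pH = pKa + log(r) ⇒ log(r) = 3.83 − 4.24 = -0.41
r = [C6H5COO-]/[C6H5COOH] = 10^(-0.41) = 0.389

ratio = 0.39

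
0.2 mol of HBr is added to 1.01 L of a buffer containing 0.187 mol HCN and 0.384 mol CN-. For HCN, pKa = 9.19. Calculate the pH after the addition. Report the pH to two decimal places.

After neutralization: n(HCN) = 0.387 mol, n(CN-) = 0.184 mol.
pH = pKa + log(n_CN-/n_HCN) = 9.19 + log(0.184/0.387) = 9.19 + (-0.323)

pH = 8.87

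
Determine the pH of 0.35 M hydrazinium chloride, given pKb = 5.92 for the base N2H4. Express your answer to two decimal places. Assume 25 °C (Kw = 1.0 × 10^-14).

N2H5+ is the conjugate acid of the weak base N2H4.
Kb = 10^(−5.92) = 1.20 × 10^-6
Ka = Kw/Kb = 1.0×10^-14 / 1.20 × 10^-6 = 8.33 × 10^-9
From the ICE table, Ka = x²/(0.35 − x) = 8.33 × 10^-9.
Since Ka ≪ C₀, x ≈ √(Ka·C₀) = 5.40 × 10^-5 M.
pH = −log(5.40 × 10^-5) = 4.27

pH = 4.27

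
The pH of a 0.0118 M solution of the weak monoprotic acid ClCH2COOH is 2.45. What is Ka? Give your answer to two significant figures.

[H+] = 10^(-2.45) = 3.55 × 10^-3 M
At equilibrium [HA] = 0.0118 − 3.55 × 10^-3 = 8.25 × 10^-3 M
Ka = [H+][A-]/[HA] = (3.55 × 10^-3)² / 8.25 × 10^-3 = 1.5 × 10^-3

Ka = 1.5 × 10^-3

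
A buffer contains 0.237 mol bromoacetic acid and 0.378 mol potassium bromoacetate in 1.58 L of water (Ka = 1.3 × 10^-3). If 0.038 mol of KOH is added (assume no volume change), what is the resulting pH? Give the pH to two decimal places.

pH = 3.21

After neutralization: n(BrCH2COOH) = 0.199 mol, n(BrCH2COO-) = 0.416 mol.
pKa = −log(1.3 × 10^-3) = 2.886
Henderson–Hasselbalch with mole ratio 0.416/0.199: pH = 2.886 + (+0.320)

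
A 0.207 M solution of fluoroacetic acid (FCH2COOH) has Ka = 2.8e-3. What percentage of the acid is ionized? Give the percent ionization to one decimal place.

FCH2COOH ⇌ FCH2COO- + H+; let x = [H+] at equilibrium.
Solve x² + 0.0028x − 0.00058 = 0 → x = 2.27 × 10^-2 M
% ionization = x/C₀ × 100% = 2.27 × 10^-2/0.207 × 100% = 11.0%

11.0%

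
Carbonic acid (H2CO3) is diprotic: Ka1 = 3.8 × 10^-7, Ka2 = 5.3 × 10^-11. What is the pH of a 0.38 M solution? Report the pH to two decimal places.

Since Ka1 ≫ Ka2, the first ionization dominates [H+].
Ka1 = x²/(0.38 − x) = 3.8 × 10^-7
x ≈ √(3.8 × 10^-7 × 0.38) = 3.80 × 10^-4 M
pH = −log(3.80 × 10^-4) = 3.42

pH = 3.42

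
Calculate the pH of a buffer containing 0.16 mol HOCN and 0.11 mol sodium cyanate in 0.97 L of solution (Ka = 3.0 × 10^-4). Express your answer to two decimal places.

pH = 3.36

pKa = −log(3.0 × 10^-4) = 3.523
Using pH = pKa + log([base]/[acid]) with [base]/[acid] = 0.11/0.16:
pH = 3.523 + (-0.163) = 3.36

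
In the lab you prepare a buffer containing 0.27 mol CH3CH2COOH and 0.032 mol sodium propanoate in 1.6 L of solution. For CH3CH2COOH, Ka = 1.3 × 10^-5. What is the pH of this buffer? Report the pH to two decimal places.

pKa = −log(1.3 × 10^-5) = 4.886
pH = pKa + log([A⁻]/[HA]) = 4.886 + log(0.032/0.27)
pH = 4.886 + (-0.926) = 3.96

pH = 3.96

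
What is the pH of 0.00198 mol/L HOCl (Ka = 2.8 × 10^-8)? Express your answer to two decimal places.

HOCl ⇌ OCl- + H+
Let x = [H+] at equilibrium. Ka = x²/(0.00198 − x).
Neglecting x in the denominator: x = √(2.8 × 10^-8 × 0.00198) = 7.45 × 10^-6 M
(x/C₀ = 0.38% < 5%, so the approximation holds.)
pH = −log(7.45 × 10^-6) = 5.13

pH = 5.13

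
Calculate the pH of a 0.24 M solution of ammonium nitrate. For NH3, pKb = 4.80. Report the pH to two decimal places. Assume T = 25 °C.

NH4+ is the conjugate acid of the weak base NH3.
Kb = 10^(−4.80) = 1.58 × 10^-5
Ka = Kw/Kb = 1.0×10^-14 / 1.58 × 10^-5 = 6.33 × 10^-10
Ka = x²/(0.24 − x) = 6.33 × 10^-10
Since Ka ≪ C₀, x ≈ √(Ka·C₀) = 1.23 × 10^-5 M.
Check: 0.0051% ionized — well under 5%, approximation valid.
pH = −log(1.23 × 10^-5) = 4.91

pH = 4.91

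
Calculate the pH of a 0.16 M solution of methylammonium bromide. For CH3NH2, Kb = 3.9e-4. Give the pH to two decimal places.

pH = 5.69

CH3NH3+ is the conjugate acid of the weak base CH3NH2.
Ka = Kw/Kb = 1.0×10^-14 / 3.9 × 10^-4 = 2.56 × 10^-11
From the ICE table, Ka = [H+]²/(0.16 − [H+]) = 2.56 × 10^-11.
Neglecting [H+] in the denominator: [H+] = √(2.56 × 10^-11 × 0.16) = 2.02 × 10^-6 M
([H+]/C₀ = 0.0013% < 5%, so the approximation holds.)
pH = −log(2.02 × 10^-6) = 5.69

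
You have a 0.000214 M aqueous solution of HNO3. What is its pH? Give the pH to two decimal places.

HNO3 is a strong acid and dissociates completely, so [H+] = 0.000214 M.
pH = -log(0.000214) = 3.67

pH = 3.67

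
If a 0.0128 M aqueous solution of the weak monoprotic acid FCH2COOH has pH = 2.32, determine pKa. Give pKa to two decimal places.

[H+] = 10^(-2.32) = 4.79 × 10^-3 M
At equilibrium [HA] = 0.0128 − 4.79 × 10^-3 = 8.01 × 10^-3 M
Ka = [H+][A-]/[HA] = (4.79 × 10^-3)² / 8.01 × 10^-3 = 2.86 × 10^-3
pKa = -log(2.86 × 10^-3) = 2.54

pKa = 2.54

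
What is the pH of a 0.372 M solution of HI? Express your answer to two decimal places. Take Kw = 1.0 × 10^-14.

HI is a strong acid and dissociates completely, so [H+] = 0.372 M.
pH = -log(0.372) = 0.43

pH = 0.43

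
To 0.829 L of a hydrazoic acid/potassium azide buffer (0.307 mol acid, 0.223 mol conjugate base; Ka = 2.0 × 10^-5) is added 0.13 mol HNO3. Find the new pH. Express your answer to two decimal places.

pH = 4.03

After neutralization: n(HN3) = 0.437 mol, n(N3-) = 0.093 mol.
pKa = −log(2.0 × 10^-5) = 4.699
pH = pKa + log([A⁻]/[HA]) = 4.699 + log(0.093/0.437) = 4.699 -0.672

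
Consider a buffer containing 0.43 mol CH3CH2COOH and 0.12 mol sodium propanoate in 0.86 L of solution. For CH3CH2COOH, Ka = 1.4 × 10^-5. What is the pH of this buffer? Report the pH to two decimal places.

pH = 4.30

pKa = −log(1.4 × 10^-5) = 4.854
Henderson–Hasselbalch: pH = pKa + log([CH3CH2COO-]/[CH3CH2COOH]) = 4.854 + log(0.12/0.43)
pH = 4.854 + (-0.554) = 4.30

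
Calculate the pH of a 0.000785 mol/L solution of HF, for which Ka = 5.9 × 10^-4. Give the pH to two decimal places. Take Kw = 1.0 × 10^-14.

pH = 3.35

HF ⇌ F- + H+
From the ICE table, Ka = [H+]²/(0.000785 − [H+]) = 5.9 × 10^-4.
[H+] is not negligible relative to C₀; solve [H+]² + 0.00059·[H+] − 4.63e-07 = 0.
[H+] = [−0.00059 + √(0.00059² + 1.85e-06)]/2 = 4.47 × 10^-4 M
pH = −log(4.47 × 10^-4) = 3.35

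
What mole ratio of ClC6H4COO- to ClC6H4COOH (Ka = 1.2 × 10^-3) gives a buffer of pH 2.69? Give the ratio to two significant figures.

ratio = 0.59

pKa = -log(1.2 × 10^-3) = 2.921
pH = pKa + log(r) ⇒ log(r) = 2.69 − 2.921 = -0.231
r = [ClC6H4COO-]/[ClC6H4COOH] = 10^(-0.231) = 0.587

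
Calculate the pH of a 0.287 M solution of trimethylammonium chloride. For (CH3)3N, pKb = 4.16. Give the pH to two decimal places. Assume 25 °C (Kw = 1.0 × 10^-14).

pH = 5.19

(CH3)3NH+ is the conjugate acid of the weak base (CH3)3N.
Kb = 10^(−4.16) = 6.92 × 10^-5
Ka = Kw/Kb = 1.0×10^-14 / 6.92 × 10^-5 = 1.45 × 10^-10
Ka = x²/(0.287 − x) = 1.45 × 10^-10
Assume x ≪ 0.287: x ≈ √(1.45 × 10^-10 × 0.287) = 6.45 × 10^-6 M
pH = −log[H+] = −log(6.45 × 10^-6) = 5.19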